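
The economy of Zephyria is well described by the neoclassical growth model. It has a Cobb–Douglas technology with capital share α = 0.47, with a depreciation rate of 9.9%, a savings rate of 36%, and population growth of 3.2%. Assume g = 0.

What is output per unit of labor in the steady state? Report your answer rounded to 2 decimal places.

y* = 2.45

At the steady state, Δk = 0, so s·k^α = (n + δ)·k.
Dividing both sides by k: k^(1−α) = s / (n + δ).
k^0.53 = 0.36 / (0.032 + 0.099) = 0.36 / 0.131 = 2.7481
k* = 2.7481^(1/0.53) ≈ 6.7354
y* = (k*)^α = 6.7354^0.47 ≈ 2.4509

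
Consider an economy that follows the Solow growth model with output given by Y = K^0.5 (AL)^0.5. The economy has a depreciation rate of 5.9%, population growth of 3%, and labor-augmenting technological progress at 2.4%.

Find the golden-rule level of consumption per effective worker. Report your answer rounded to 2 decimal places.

c_gold ≈ 2.21

At the golden rule, f'(k) = n + g + δ, so α·k^(α−1) = n + g + δ and k_gold = (α/(n + g + δ))^(1/(1−α)).
k_gold = (0.5/0.113)^(1/0.5) = 4.4248^2 ≈ 19.5789
c_gold = f(k_gold) − (n + g + δ)·k_gold = 4.4248 − 0.113×19.5789 ≈ 2.2124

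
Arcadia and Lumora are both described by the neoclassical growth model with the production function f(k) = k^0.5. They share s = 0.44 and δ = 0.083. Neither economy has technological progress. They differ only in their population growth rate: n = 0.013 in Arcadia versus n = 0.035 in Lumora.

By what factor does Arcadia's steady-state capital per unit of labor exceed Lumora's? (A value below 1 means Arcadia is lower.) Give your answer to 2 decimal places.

Steady-state k* = [s/(n + δ)]^(1/(1−α)), so the ratio is [ (s_A/(n + δ)_A) / (s_L/(n + δ)_L) ]^2.
s_A/(n + δ)_A = 0.44/0.096 = 4.5833; s_L/(n + δ)_L = 0.44/0.118 = 3.7288.
Ratio = (4.5833/3.7288)^2 = 1.2292^2 ≈ 1.5109

k*_A / k*_L ≈ 1.51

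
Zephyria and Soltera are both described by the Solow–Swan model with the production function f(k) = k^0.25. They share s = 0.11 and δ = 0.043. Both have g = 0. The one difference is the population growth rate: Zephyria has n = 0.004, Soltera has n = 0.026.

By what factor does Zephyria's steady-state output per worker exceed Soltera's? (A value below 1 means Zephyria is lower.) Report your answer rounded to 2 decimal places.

Steady-state y* = [s/(n + δ)]^(α/(1−α)), so the ratio is [ (s_Z/(n + δ)_Z) / (s_S/(n + δ)_S) ]^0.3333.
s_Z/(n + δ)_Z = 0.11/0.047 = 2.3404; s_S/(n + δ)_S = 0.11/0.069 = 1.5942.
Ratio = (2.3404/1.5942)^0.3333 = 1.4681^0.3333 ≈ 1.1365

y*_Z / y*_S ≈ 1.14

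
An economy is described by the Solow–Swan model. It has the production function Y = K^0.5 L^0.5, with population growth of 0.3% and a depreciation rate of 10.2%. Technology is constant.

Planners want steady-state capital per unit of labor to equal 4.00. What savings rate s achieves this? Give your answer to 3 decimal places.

At the steady state, Δk = 0, so s·k^α = (n + δ)·k.
So s / (n + δ) = (k*)^(1−α) = 4.00^0.5 = 2.0000.
Therefore s = 2.0000 × (n + δ) = 2.0000 × 0.105 = 0.2100.

s ≈ 0.210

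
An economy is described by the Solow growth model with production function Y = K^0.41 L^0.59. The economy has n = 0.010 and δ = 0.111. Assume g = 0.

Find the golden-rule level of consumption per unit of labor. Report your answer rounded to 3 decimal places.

At the golden rule, f'(k) = n + δ, so α·k^(α−1) = n + δ and k_gold = (α/(n + δ))^(1/(1−α)).
k_gold = (0.41/0.121)^(1/0.59) = 3.3884^1.6949 ≈ 7.9120
c_gold = f(k_gold) − (n + δ)·k_gold = 2.3351 − 0.121×7.9120 ≈ 1.3777

c_gold ≈ 1.378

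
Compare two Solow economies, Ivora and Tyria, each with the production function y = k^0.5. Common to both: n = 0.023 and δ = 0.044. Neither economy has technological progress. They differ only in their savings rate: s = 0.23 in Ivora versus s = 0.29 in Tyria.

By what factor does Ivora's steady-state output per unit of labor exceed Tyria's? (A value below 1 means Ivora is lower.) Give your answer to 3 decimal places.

y*_I / y*_T ≈ 0.793

Steady-state y* = [s/(n + δ)]^(α/(1−α)), so the ratio is [ (s_I/(n + δ)_I) / (s_T/(n + δ)_T) ]^1.
s_I/(n + δ)_I = 0.23/0.067 = 3.4328; s_T/(n + δ)_T = 0.29/0.067 = 4.3284.
Ratio = (3.4328/4.3284)^1 = 0.7931^1 ≈ 0.7931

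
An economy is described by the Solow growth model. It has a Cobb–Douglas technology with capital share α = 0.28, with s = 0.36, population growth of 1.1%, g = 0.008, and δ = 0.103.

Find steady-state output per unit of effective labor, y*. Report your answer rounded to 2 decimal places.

Steady state requires s·f(k) = (n + g + δ)·k, i.e. s·k^α = (n + g + δ)·k.
Dividing both sides by k: k^(1−α) = s / (n + g + δ).
k^0.72 = 0.36 / (0.011 + 0.008 + 0.103) = 0.36 / 0.122 = 2.9508
k* = 2.9508^(1/0.72) ≈ 4.4946
y* = (k*)^α = 4.4946^0.28 ≈ 1.5232

y* ≈ 1.52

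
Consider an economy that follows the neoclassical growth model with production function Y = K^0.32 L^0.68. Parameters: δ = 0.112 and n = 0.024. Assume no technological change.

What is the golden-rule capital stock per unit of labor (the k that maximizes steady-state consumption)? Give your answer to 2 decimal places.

k_gold ≈ 3.52

The golden rule sets f'(k) = n + δ, i.e. α·k^(α−1) = n + δ.
So k^(1−α) = α / (n + δ) = 0.32 / 0.136 = 2.3529.
k_gold = 2.3529^(1/0.68) ≈ 3.5195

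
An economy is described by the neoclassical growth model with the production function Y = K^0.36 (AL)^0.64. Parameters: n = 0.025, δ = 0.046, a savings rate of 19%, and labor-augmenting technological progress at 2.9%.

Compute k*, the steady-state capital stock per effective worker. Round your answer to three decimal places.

k* = 2.726

Steady state requires s·f(k) = (n + g + δ)·k, i.e. s·k^α = (n + g + δ)·k.
Dividing both sides by k: k^(1−α) = s / (n + g + δ).
k^0.64 = 0.19 / (0.025 + 0.029 + 0.046) = 0.19 / 0.100 = 1.9000
k* = 1.9000^(1/0.64) ≈ 2.7262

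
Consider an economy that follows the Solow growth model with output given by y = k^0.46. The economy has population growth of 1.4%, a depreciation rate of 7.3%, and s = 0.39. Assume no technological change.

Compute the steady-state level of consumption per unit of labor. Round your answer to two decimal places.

At the steady state, Δk = 0, so s·k^α = (n + δ)·k.
Dividing both sides by k: k^(1−α) = s / (n + δ).
k^0.54 = 0.39 / (0.014 + 0.073) = 0.39 / 0.087 = 4.4828
k* = 4.4828^(1/0.54) ≈ 16.0906
y* = (k*)^α = 16.0906^0.46 ≈ 3.5894
c* = (1 − s)·y* = (1 − 0.39) × 3.5894 ≈ 2.1895

c* ≈ 2.19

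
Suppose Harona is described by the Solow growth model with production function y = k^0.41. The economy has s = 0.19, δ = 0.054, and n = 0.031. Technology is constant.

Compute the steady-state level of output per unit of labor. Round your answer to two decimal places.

y* ≈ 1.75

Steady state requires s·f(k) = (n + δ)·k, i.e. s·k^α = (n + δ)·k.
Rearranging, k^(1−α) = s / (n + δ).
k^0.59 = 0.19 / (0.031 + 0.054) = 0.19 / 0.085 = 2.2353
k* = 2.2353^(1/0.59) ≈ 3.9093
y* = (k*)^α = 3.9093^0.41 ≈ 1.7489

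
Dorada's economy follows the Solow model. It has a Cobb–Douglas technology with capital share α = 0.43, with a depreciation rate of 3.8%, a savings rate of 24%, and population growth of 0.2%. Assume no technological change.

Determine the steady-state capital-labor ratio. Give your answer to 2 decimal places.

k* = 23.18

At the steady state, Δk = 0, so s·k^α = (n + δ)·k.
Rearranging, k^(1−α) = s / (n + δ).
k^0.57 = 0.24 / (0.002 + 0.038) = 0.24 / 0.040 = 6.0000
k* = 6.0000^(1/0.57) ≈ 23.1834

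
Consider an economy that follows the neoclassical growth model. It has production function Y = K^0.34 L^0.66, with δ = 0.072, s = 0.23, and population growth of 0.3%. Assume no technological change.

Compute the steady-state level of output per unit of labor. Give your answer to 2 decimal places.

At the steady state, Δk = 0, so s·k^α = (n + δ)·k.
Dividing both sides by k: k^(1−α) = s / (n + δ).
k^0.66 = 0.23 / (0.003 + 0.072) = 0.23 / 0.075 = 3.0667
k* = 3.0667^(1/0.66) ≈ 5.4624
y* = (k*)^α = 5.4624^0.34 ≈ 1.7812

y* = 1.78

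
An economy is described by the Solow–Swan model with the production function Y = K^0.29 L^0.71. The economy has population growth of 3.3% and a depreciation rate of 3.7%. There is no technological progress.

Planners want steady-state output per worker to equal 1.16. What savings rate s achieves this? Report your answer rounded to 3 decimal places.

At the steady state, Δk = 0, so s·k^α = (n + δ)·k.
Since y* = [s/(n + δ)]^(α/(1−α)), we have s/(n + δ) = (y*)^((1−α)/α) = 1.16^2.4483 = 1.4382.
Therefore s = 1.4382 × (n + δ) = 1.4382 × 0.070 = 0.1007.

s ≈ 0.101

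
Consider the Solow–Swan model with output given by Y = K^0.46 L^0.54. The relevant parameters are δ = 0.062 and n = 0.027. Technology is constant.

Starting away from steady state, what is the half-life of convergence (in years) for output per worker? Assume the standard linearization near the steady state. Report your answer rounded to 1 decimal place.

Near the steady state the convergence rate is λ = (1 − α)(n + δ).
λ = (1 − 0.46) × 0.089 = 0.54 × 0.089 = 0.04806
Half-life = ln 2 / λ = 0.6931 / 0.04806 ≈ 14.42 years

half-life ≈ 14.4 years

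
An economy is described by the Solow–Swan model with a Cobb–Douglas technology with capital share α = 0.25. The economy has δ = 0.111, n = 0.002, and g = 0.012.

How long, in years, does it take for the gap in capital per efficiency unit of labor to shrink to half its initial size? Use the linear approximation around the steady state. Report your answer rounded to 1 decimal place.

Near the steady state the convergence rate is λ = (1 − α)(n + g + δ).
λ = (1 − 0.25) × 0.125 = 0.75 × 0.125 = 0.09375
Half-life = ln 2 / λ = 0.6931 / 0.09375 ≈ 7.39 years

t_½ ≈ 7.4 years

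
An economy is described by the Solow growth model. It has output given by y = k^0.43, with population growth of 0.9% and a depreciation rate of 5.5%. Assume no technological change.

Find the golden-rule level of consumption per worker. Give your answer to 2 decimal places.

c_gold ≈ 2.40

At the golden rule, f'(k) = n + δ, so α·k^(α−1) = n + δ and k_gold = (α/(n + δ))^(1/(1−α)).
k_gold = (0.43/0.064)^(1/0.57) = 6.7188^1.7544 ≈ 28.2749
c_gold = f(k_gold) − (n + δ)·k_gold = 4.2083 − 0.064×28.2749 ≈ 2.3987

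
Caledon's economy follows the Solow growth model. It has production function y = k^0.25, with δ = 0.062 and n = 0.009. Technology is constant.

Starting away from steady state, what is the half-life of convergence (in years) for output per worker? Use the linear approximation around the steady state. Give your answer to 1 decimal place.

half-life ≈ 13.0 years

Near the steady state the convergence rate is λ = (1 − α)(n + δ).
λ = (1 − 0.25) × 0.071 = 0.75 × 0.071 = 0.05325
Half-life = ln 2 / λ = 0.6931 / 0.05325 ≈ 13.02 years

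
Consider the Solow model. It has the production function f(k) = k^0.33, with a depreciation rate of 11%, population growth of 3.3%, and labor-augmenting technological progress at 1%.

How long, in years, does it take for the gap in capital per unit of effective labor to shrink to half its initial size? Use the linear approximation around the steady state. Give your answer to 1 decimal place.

Near the steady state the convergence rate is λ = (1 − α)(n + g + δ).
λ = (1 − 0.33) × 0.153 = 0.67 × 0.153 = 0.10251
Half-life = ln 2 / λ = 0.6931 / 0.10251 ≈ 6.76 years

half-life ≈ 6.8 years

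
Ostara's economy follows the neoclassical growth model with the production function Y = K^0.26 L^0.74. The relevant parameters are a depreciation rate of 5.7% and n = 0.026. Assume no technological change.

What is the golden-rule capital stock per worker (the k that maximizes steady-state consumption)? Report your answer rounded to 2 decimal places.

k_gold ≈ 4.68

The golden rule sets f'(k) = n + δ, i.e. α·k^(α−1) = n + δ.
So k^(1−α) = α / (n + δ) = 0.26 / 0.083 = 3.1325.
k_gold = 3.1325^(1/0.74) ≈ 4.6787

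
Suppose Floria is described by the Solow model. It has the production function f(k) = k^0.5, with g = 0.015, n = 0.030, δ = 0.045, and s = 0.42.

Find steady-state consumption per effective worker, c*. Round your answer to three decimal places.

At the steady state, Δk = 0, so s·k^α = (n + g + δ)·k.
Rearranging, k^(1−α) = s / (n + g + δ).
k^0.5 = 0.42 / (0.030 + 0.015 + 0.045) = 0.42 / 0.090 = 4.6667
k* = 4.6667^(1/0.5) ≈ 21.7781
y* = (k*)^α = 21.7781^0.5 ≈ 4.6667
c* = (1 − s)·y* = (1 − 0.42) × 4.6667 ≈ 2.7067

c* = 2.707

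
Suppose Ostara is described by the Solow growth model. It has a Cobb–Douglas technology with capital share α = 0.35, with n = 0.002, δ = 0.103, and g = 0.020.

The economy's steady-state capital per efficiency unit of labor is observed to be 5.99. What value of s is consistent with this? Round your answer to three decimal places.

Steady state requires s·f(k) = (n + g + δ)·k, i.e. s·k^α = (n + g + δ)·k.
So s / (n + g + δ) = (k*)^(1−α) = 5.99^0.65 = 3.2013.
Therefore s = 3.2013 × (n + g + δ) = 3.2013 × 0.125 = 0.4002.

s ≈ 0.400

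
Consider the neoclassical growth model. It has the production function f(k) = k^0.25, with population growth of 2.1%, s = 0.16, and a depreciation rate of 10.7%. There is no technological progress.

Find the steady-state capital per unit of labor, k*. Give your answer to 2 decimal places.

k* = 1.35

In steady state, investment equals break-even investment: s·k^α = (n + δ)·k.
Rearranging, k^(1−α) = s / (n + δ).
k^0.75 = 0.16 / (0.021 + 0.107) = 0.16 / 0.128 = 1.2500
k* = 1.2500^(1/0.75) ≈ 1.3465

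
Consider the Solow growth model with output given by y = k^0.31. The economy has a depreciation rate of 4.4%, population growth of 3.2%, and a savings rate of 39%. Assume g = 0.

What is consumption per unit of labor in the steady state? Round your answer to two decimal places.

c* = 1.27

At the steady state, Δk = 0, so s·k^α = (n + δ)·k.
Dividing both sides by k: k^(1−α) = s / (n + δ).
k^0.69 = 0.39 / (0.032 + 0.044) = 0.39 / 0.076 = 5.1316
k* = 5.1316^(1/0.69) ≈ 10.6992
y* = (k*)^α = 10.6992^0.31 ≈ 2.0850
c* = (1 − s)·y* = (1 − 0.39) × 2.0850 ≈ 1.2719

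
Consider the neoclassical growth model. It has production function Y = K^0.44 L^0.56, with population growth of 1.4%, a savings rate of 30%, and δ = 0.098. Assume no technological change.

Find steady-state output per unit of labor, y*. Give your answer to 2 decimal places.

Steady state requires s·f(k) = (n + δ)·k, i.e. s·k^α = (n + δ)·k.
Rearranging, k^(1−α) = s / (n + δ).
k^0.56 = 0.30 / (0.014 + 0.098) = 0.30 / 0.112 = 2.6786
k* = 2.6786^(1/0.56) ≈ 5.8093
y* = (k*)^α = 5.8093^0.44 ≈ 2.1688

y* ≈ 2.17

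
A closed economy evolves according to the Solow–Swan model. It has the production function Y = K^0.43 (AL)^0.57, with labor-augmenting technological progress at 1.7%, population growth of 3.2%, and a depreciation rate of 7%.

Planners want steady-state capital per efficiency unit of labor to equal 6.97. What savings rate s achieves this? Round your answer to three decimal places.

s ≈ 0.360

Steady state requires s·f(k) = (n + g + δ)·k, i.e. s·k^α = (n + g + δ)·k.
So s / (n + g + δ) = (k*)^(1−α) = 6.97^0.57 = 3.0244.
Therefore s = 3.0244 × (n + g + δ) = 3.0244 × 0.119 = 0.3599.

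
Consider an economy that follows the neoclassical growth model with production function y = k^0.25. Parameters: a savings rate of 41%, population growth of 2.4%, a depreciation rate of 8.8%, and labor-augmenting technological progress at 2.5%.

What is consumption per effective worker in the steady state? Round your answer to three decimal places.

Steady state requires s·f(k) = (n + g + δ)·k, i.e. s·k^α = (n + g + δ)·k.
Dividing both sides by k: k^(1−α) = s / (n + g + δ).
k^0.75 = 0.41 / (0.024 + 0.025 + 0.088) = 0.41 / 0.137 = 2.9927
k* = 2.9927^(1/0.75) ≈ 4.3127
y* = (k*)^α = 4.3127^0.25 ≈ 1.4411
c* = (1 − s)·y* = (1 − 0.41) × 1.4411 ≈ 0.8502

c* = 0.850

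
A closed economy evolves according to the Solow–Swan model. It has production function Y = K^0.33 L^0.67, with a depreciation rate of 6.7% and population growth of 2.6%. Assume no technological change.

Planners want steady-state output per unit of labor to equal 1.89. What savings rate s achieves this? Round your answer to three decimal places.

s ≈ 0.339

Steady state requires s·f(k) = (n + δ)·k, i.e. s·k^α = (n + δ)·k.
Since y* = [s/(n + δ)]^(α/(1−α)), we have s/(n + δ) = (y*)^((1−α)/α) = 1.89^2.0303 = 3.6417.
Therefore s = 3.6417 × (n + δ) = 3.6417 × 0.093 = 0.3387.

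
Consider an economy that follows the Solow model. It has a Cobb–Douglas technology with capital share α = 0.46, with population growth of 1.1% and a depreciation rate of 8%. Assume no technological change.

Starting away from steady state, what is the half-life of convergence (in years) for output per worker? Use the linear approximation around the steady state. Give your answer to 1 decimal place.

t_½ ≈ 14.1 years

Near the steady state the convergence rate is λ = (1 − α)(n + δ).
λ = (1 − 0.46) × 0.091 = 0.54 × 0.091 = 0.04914
Half-life = ln 2 / λ = 0.6931 / 0.04914 ≈ 14.10 years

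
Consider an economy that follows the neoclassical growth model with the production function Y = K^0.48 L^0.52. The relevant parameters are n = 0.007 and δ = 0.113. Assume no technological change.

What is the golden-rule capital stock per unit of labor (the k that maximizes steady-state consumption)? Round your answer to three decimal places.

The golden rule sets f'(k) = n + δ, i.e. α·k^(α−1) = n + δ.
So k^(1−α) = α / (n + δ) = 0.48 / 0.120 = 4.0000.
k_gold = 4.0000^(1/0.52) ≈ 14.3816

k_gold ≈ 14.382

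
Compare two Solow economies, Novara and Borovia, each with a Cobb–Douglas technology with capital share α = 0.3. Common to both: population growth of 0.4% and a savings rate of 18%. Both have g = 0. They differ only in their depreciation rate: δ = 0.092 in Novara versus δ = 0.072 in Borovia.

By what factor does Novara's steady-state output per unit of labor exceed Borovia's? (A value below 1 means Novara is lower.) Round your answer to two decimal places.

Steady-state y* = [s/(n + δ)]^(α/(1−α)), so the ratio is [ (s_N/(n + δ)_N) / (s_B/(n + δ)_B) ]^0.4286.
s_N/(n + δ)_N = 0.18/0.096 = 1.8750; s_B/(n + δ)_B = 0.18/0.076 = 2.3684.
Ratio = (1.8750/2.3684)^0.4286 = 0.7917^0.4286 ≈ 0.9047

y*_N / y*_B ≈ 0.90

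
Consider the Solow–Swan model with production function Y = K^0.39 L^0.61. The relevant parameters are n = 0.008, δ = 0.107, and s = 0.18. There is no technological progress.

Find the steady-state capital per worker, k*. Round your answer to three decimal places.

k* ≈ 2.084

Steady state requires s·f(k) = (n + δ)·k, i.e. s·k^α = (n + δ)·k.
Dividing both sides by k: k^(1−α) = s / (n + δ).
k^0.61 = 0.18 / (0.008 + 0.107) = 0.18 / 0.115 = 1.5652
k* = 1.5652^(1/0.61) ≈ 2.0843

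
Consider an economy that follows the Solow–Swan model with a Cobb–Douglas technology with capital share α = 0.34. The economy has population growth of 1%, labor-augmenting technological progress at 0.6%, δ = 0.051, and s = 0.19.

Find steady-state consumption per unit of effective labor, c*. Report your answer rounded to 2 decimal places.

c* ≈ 1.39

At the steady state, Δk = 0, so s·k^α = (n + g + δ)·k.
Rearranging, k^(1−α) = s / (n + g + δ).
k^0.66 = 0.19 / (0.010 + 0.006 + 0.051) = 0.19 / 0.067 = 2.8358
k* = 2.8358^(1/0.66) ≈ 4.8515
y* = (k*)^α = 4.8515^0.34 ≈ 1.7108
c* = (1 − s)·y* = (1 − 0.19) × 1.7108 ≈ 1.3857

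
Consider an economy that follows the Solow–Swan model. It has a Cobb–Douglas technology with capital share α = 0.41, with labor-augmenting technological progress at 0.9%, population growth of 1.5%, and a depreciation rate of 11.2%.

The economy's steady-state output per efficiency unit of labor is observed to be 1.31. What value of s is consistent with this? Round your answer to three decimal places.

Steady state requires s·f(k) = (n + g + δ)·k, i.e. s·k^α = (n + g + δ)·k.
Since y* = [s/(n + g + δ)]^(α/(1−α)), we have s/(n + g + δ) = (y*)^((1−α)/α) = 1.31^1.439 = 1.4749.
Therefore s = 1.4749 × (n + g + δ) = 1.4749 × 0.136 = 0.2006.

s ≈ 0.201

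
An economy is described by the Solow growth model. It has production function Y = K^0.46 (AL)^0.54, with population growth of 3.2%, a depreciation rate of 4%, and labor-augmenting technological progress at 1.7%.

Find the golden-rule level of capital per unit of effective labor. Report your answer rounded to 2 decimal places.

k_gold ≈ 20.94

The golden rule sets f'(k) = n + g + δ, i.e. α·k^(α−1) = n + g + δ.
So k^(1−α) = α / (n + g + δ) = 0.46 / 0.089 = 5.1685.
k_gold = 5.1685^(1/0.54) ≈ 20.9433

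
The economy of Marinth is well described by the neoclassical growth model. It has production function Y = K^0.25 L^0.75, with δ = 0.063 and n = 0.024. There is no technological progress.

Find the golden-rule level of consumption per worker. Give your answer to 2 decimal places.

c_gold ≈ 1.07

At the golden rule, f'(k) = n + δ, so α·k^(α−1) = n + δ and k_gold = (α/(n + δ))^(1/(1−α)).
k_gold = (0.25/0.087)^(1/0.75) = 2.8736^1.3333 ≈ 4.0853
c_gold = f(k_gold) − (n + δ)·k_gold = 1.4217 − 0.087×4.0853 ≈ 1.0663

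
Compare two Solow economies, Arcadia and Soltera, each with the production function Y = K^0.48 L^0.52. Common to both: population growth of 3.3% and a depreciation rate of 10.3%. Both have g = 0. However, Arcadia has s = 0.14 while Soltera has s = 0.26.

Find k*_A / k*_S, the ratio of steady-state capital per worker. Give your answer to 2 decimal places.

Steady-state k* = [s/(n + δ)]^(1/(1−α)), so the ratio is [ (s_A/(n + δ)_A) / (s_S/(n + δ)_S) ]^1.9231.
s_A/(n + δ)_A = 0.14/0.136 = 1.0294; s_S/(n + δ)_S = 0.26/0.136 = 1.9118.
Ratio = (1.0294/1.9118)^1.9231 = 0.5384^1.9231 ≈ 0.3040

ratio ≈ 0.30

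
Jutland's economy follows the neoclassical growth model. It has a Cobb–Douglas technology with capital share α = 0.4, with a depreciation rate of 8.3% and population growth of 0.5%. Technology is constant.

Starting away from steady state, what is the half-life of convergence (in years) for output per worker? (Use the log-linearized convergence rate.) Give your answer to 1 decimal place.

Near the steady state the convergence rate is λ = (1 − α)(n + δ).
λ = (1 − 0.4) × 0.088 = 0.6 × 0.088 = 0.0528
Half-life = ln 2 / λ = 0.6931 / 0.0528 ≈ 13.13 years

about 13.1 years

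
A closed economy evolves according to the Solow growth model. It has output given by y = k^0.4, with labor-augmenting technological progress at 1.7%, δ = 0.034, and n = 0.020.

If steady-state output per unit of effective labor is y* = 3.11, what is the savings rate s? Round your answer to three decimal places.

s ≈ 0.389

At the steady state, Δk = 0, so s·k^α = (n + g + δ)·k.
Since y* = [s/(n + g + δ)]^(α/(1−α)), we have s/(n + g + δ) = (y*)^((1−α)/α) = 3.11^1.5 = 5.4845.
Therefore s = 5.4845 × (n + g + δ) = 5.4845 × 0.071 = 0.3894.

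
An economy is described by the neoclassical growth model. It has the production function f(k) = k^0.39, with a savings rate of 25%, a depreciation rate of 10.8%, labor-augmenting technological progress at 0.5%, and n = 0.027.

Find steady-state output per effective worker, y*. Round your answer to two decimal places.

y* = 1.45

At the steady state, Δk = 0, so s·k^α = (n + g + δ)·k.
Rearranging, k^(1−α) = s / (n + g + δ).
k^0.61 = 0.25 / (0.027 + 0.005 + 0.108) = 0.25 / 0.140 = 1.7857
k* = 1.7857^(1/0.61) ≈ 2.5870
y* = (k*)^α = 2.5870^0.39 ≈ 1.4487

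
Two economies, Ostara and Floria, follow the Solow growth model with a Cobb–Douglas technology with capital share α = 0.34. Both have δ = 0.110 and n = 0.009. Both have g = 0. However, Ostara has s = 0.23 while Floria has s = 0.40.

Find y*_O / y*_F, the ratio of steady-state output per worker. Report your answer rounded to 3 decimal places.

Steady-state y* = [s/(n + δ)]^(α/(1−α)), so the ratio is [ (s_O/(n + δ)_O) / (s_F/(n + δ)_F) ]^0.5152.
s_O/(n + δ)_O = 0.23/0.119 = 1.9328; s_F/(n + δ)_F = 0.40/0.119 = 3.3613.
Ratio = (1.9328/3.3613)^0.5152 = 0.5750^0.5152 ≈ 0.7519

y*_O / y*_F ≈ 0.752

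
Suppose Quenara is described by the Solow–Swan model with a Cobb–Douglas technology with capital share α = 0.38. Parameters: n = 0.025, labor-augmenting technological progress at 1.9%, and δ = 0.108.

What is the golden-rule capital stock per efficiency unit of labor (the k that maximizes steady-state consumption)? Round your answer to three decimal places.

The golden rule sets f'(k) = n + g + δ, i.e. α·k^(α−1) = n + g + δ.
So k^(1−α) = α / (n + g + δ) = 0.38 / 0.152 = 2.5000.
k_gold = 2.5000^(1/0.62) ≈ 4.3837

k_gold ≈ 4.384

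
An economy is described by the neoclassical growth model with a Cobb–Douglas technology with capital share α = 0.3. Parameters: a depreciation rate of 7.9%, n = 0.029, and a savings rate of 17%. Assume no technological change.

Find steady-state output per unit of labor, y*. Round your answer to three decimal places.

Steady state requires s·f(k) = (n + δ)·k, i.e. s·k^α = (n + δ)·k.
Rearranging, k^(1−α) = s / (n + δ).
k^0.7 = 0.17 / (0.029 + 0.079) = 0.17 / 0.108 = 1.5741
k* = 1.5741^(1/0.7) ≈ 1.9119
y* = (k*)^α = 1.9119^0.3 ≈ 1.2146

y* = 1.215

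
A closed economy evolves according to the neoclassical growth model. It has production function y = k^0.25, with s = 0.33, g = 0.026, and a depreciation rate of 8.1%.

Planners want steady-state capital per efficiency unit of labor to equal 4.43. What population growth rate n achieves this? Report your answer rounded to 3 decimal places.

Steady state requires s·f(k) = (n + g + δ)·k, i.e. s·k^α = (n + g + δ)·k.
So s / (n + g + δ) = (k*)^(1−α) = 4.43^0.75 = 3.0535.
Therefore n + g + δ = s / 3.0535 = 0.33 / 3.0535 = 0.1081, so n = 0.1081 − 0.107 = 0.0011.

n ≈ 0.001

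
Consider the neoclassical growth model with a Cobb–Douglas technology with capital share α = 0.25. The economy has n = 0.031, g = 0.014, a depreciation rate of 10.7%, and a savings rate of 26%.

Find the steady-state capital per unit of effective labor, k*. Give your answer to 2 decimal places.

k* ≈ 2.05

Steady state requires s·f(k) = (n + g + δ)·k, i.e. s·k^α = (n + g + δ)·k.
Rearranging, k^(1−α) = s / (n + g + δ).
k^0.75 = 0.26 / (0.031 + 0.014 + 0.107) = 0.26 / 0.152 = 1.7105
k* = 1.7105^(1/0.75) ≈ 2.0456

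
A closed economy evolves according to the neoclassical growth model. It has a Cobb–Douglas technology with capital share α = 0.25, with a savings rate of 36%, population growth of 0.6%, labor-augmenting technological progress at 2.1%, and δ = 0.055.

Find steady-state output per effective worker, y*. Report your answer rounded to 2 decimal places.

Steady state requires s·f(k) = (n + g + δ)·k, i.e. s·k^α = (n + g + δ)·k.
Rearranging, k^(1−α) = s / (n + g + δ).
k^0.75 = 0.36 / (0.006 + 0.021 + 0.055) = 0.36 / 0.082 = 4.3902
k* = 4.3902^(1/0.75) ≈ 7.1886
y* = (k*)^α = 7.1886^0.25 ≈ 1.6374

y* = 1.64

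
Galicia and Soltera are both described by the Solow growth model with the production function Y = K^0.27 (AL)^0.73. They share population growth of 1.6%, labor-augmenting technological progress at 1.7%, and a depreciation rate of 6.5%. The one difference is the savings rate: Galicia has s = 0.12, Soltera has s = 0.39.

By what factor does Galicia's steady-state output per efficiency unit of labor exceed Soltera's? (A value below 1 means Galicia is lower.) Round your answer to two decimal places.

Steady-state y* = [s/(n + g + δ)]^(α/(1−α)), so the ratio is [ (s_G/(n + g + δ)_G) / (s_S/(n + g + δ)_S) ]^0.3699.
s_G/(n + g + δ)_G = 0.12/0.098 = 1.2245; s_S/(n + g + δ)_S = 0.39/0.098 = 3.9796.
Ratio = (1.2245/3.9796)^0.3699 = 0.3077^0.3699 ≈ 0.6466

y*_G / y*_S ≈ 0.65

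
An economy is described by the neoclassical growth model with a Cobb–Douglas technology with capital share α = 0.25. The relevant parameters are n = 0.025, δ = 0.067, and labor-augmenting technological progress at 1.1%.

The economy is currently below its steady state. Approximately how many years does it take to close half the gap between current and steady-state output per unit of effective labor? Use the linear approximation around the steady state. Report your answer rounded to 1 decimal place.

Near the steady state the convergence rate is λ = (1 − α)(n + g + δ).
λ = (1 − 0.25) × 0.103 = 0.75 × 0.103 = 0.07725
Half-life = ln 2 / λ = 0.6931 / 0.07725 ≈ 8.97 years

half-life ≈ 9.0 years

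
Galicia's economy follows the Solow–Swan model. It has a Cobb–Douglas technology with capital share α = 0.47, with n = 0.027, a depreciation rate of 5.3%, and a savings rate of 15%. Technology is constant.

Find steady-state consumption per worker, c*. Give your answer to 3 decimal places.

In steady state, investment equals break-even investment: s·k^α = (n + δ)·k.
Rearranging, k^(1−α) = s / (n + δ).
k^0.53 = 0.15 / (0.027 + 0.053) = 0.15 / 0.080 = 1.8750
k* = 1.8750^(1/0.53) ≈ 3.2741
y* = (k*)^α = 3.2741^0.47 ≈ 1.7462
c* = (1 − s)·y* = (1 − 0.15) × 1.7462 ≈ 1.4843

c* ≈ 1.484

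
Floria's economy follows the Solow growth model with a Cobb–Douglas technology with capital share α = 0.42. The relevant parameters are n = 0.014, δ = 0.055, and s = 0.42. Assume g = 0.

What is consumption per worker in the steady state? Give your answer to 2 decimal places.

In steady state, investment equals break-even investment: s·k^α = (n + δ)·k.
Rearranging, k^(1−α) = s / (n + δ).
k^0.58 = 0.42 / (0.014 + 0.055) = 0.42 / 0.069 = 6.0870
k* = 6.0870^(1/0.58) ≈ 22.5123
y* = (k*)^α = 22.5123^0.42 ≈ 3.6984
c* = (1 − s)·y* = (1 − 0.42) × 3.6984 ≈ 2.1451

c* = 2.15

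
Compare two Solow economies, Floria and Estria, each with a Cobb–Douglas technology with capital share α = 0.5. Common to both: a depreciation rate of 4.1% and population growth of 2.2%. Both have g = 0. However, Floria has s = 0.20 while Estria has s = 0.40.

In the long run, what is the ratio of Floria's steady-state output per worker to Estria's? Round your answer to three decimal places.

Steady-state y* = [s/(n + δ)]^(α/(1−α)), so the ratio is [ (s_F/(n + δ)_F) / (s_E/(n + δ)_E) ]^1.
s_F/(n + δ)_F = 0.20/0.063 = 3.1746; s_E/(n + δ)_E = 0.40/0.063 = 6.3492.
Ratio = (3.1746/6.3492)^1 = 0.5000^1 ≈ 0.5000

ratio ≈ 0.500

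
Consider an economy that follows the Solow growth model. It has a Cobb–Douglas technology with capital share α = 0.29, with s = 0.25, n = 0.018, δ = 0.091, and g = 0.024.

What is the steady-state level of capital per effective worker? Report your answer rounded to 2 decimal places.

k* = 2.43

At the steady state, Δk = 0, so s·k^α = (n + g + δ)·k.
Rearranging, k^(1−α) = s / (n + g + δ).
k^0.71 = 0.25 / (0.018 + 0.024 + 0.091) = 0.25 / 0.133 = 1.8797
k* = 1.8797^(1/0.71) ≈ 2.4324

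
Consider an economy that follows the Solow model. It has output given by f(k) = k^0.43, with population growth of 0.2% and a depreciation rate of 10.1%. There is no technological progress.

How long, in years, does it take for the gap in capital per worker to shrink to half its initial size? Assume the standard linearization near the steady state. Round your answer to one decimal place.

about 11.8 years

Near the steady state the convergence rate is λ = (1 − α)(n + δ).
λ = (1 − 0.43) × 0.103 = 0.57 × 0.103 = 0.05871
Half-life = ln 2 / λ = 0.6931 / 0.05871 ≈ 11.81 years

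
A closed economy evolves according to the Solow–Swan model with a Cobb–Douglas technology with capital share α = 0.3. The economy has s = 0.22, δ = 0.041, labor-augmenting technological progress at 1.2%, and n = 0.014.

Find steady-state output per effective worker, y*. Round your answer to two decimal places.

y* = 1.66

In steady state, investment equals break-even investment: s·k^α = (n + g + δ)·k.
Dividing both sides by k: k^(1−α) = s / (n + g + δ).
k^0.7 = 0.22 / (0.014 + 0.012 + 0.041) = 0.22 / 0.067 = 3.2836
k* = 3.2836^(1/0.7) ≈ 5.4657
y* = (k*)^α = 5.4657^0.3 ≈ 1.6645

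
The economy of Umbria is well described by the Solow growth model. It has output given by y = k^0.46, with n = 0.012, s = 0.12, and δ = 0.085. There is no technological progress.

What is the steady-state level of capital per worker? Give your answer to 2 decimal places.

Steady state requires s·f(k) = (n + δ)·k, i.e. s·k^α = (n + δ)·k.
Rearranging, k^(1−α) = s / (n + δ).
k^0.54 = 0.12 / (0.012 + 0.085) = 0.12 / 0.097 = 1.2371
k* = 1.2371^(1/0.54) ≈ 1.4829

k* ≈ 1.48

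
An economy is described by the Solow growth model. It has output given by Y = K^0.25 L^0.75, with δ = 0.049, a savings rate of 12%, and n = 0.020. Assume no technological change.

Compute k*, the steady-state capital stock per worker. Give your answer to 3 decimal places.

k* = 2.091

Steady state requires s·f(k) = (n + δ)·k, i.e. s·k^α = (n + δ)·k.
Dividing both sides by k: k^(1−α) = s / (n + δ).
k^0.75 = 0.12 / (0.020 + 0.049) = 0.12 / 0.069 = 1.7391
k* = 1.7391^(1/0.75) ≈ 2.0914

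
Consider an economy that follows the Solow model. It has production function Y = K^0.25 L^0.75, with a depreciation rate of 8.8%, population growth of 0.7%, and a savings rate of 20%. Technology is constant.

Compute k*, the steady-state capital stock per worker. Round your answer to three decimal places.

Steady state requires s·f(k) = (n + δ)·k, i.e. s·k^α = (n + δ)·k.
Dividing both sides by k: k^(1−α) = s / (n + δ).
k^0.75 = 0.20 / (0.007 + 0.088) = 0.20 / 0.095 = 2.1053
k* = 2.1053^(1/0.75) ≈ 2.6983

k* = 2.698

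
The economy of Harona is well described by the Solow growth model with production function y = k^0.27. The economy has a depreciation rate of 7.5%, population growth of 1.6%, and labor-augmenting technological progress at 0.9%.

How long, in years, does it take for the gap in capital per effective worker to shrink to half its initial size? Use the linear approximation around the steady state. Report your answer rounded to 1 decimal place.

t_½ ≈ 9.5 years

Near the steady state the convergence rate is λ = (1 − α)(n + g + δ).
λ = (1 − 0.27) × 0.100 = 0.73 × 0.100 = 0.0730
Half-life = ln 2 / λ = 0.6931 / 0.0730 ≈ 9.49 years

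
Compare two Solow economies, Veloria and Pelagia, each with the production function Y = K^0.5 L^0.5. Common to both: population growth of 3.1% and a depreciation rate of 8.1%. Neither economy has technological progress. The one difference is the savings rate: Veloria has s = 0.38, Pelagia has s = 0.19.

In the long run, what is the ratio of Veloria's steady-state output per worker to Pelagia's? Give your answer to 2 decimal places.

Steady-state y* = [s/(n + δ)]^(α/(1−α)), so the ratio is [ (s_V/(n + δ)_V) / (s_P/(n + δ)_P) ]^1.
s_V/(n + δ)_V = 0.38/0.112 = 3.3929; s_P/(n + δ)_P = 0.19/0.112 = 1.6964.
Ratio = (3.3929/1.6964)^1 = 2.0001^1 ≈ 2.0001

y*_V / y*_P ≈ 2.00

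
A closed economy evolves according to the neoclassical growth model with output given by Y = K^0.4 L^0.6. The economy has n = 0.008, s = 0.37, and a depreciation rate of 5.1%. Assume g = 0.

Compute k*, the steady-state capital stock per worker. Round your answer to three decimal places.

At the steady state, Δk = 0, so s·k^α = (n + δ)·k.
Rearranging, k^(1−α) = s / (n + δ).
k^0.6 = 0.37 / (0.008 + 0.051) = 0.37 / 0.059 = 6.2712
k* = 6.2712^(1/0.6) ≈ 21.3264

k* ≈ 21.326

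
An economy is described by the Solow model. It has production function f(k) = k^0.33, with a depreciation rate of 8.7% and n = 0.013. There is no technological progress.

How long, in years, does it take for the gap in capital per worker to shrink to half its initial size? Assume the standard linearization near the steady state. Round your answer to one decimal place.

about 10.3 years

Near the steady state the convergence rate is λ = (1 − α)(n + δ).
λ = (1 − 0.33) × 0.100 = 0.67 × 0.100 = 0.0670
Half-life = ln 2 / λ = 0.6931 / 0.0670 ≈ 10.34 years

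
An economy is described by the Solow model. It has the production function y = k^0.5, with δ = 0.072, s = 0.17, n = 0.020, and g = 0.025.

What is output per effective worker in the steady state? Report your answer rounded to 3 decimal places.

In steady state, investment equals break-even investment: s·k^α = (n + g + δ)·k.
Rearranging, k^(1−α) = s / (n + g + δ).
k^0.5 = 0.17 / (0.020 + 0.025 + 0.072) = 0.17 / 0.117 = 1.4530
k* = 1.4530^(1/0.5) ≈ 2.1112
y* = (k*)^α = 2.1112^0.5 ≈ 1.4530

y* ≈ 1.453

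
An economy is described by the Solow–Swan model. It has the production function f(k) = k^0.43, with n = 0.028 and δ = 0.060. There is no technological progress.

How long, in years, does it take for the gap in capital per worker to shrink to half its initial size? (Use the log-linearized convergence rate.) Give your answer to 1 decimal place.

about 13.8 years

Near the steady state the convergence rate is λ = (1 − α)(n + δ).
λ = (1 − 0.43) × 0.088 = 0.57 × 0.088 = 0.05016
Half-life = ln 2 / λ = 0.6931 / 0.05016 ≈ 13.82 years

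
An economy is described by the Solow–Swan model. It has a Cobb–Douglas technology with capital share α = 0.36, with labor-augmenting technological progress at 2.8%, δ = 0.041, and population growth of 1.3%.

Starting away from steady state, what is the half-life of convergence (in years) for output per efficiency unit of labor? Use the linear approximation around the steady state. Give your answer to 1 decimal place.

Near the steady state the convergence rate is λ = (1 − α)(n + g + δ).
λ = (1 − 0.36) × 0.082 = 0.64 × 0.082 = 0.05248
Half-life = ln 2 / λ = 0.6931 / 0.05248 ≈ 13.21 years

half-life ≈ 13.2 years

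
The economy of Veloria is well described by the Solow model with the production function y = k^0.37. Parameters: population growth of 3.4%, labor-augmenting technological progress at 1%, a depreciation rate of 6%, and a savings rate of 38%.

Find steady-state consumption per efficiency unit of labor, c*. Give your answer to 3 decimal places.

c* ≈ 1.327

Steady state requires s·f(k) = (n + g + δ)·k, i.e. s·k^α = (n + g + δ)·k.
Rearranging, k^(1−α) = s / (n + g + δ).
k^0.63 = 0.38 / (0.034 + 0.010 + 0.060) = 0.38 / 0.104 = 3.6538
k* = 3.6538^(1/0.63) ≈ 7.8207
y* = (k*)^α = 7.8207^0.37 ≈ 2.1404
c* = (1 − s)·y* = (1 − 0.38) × 2.1404 ≈ 1.3270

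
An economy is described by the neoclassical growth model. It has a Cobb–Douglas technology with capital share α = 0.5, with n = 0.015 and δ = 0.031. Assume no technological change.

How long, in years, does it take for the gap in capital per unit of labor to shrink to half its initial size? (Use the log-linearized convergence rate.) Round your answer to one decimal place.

Near the steady state the convergence rate is λ = (1 − α)(n + δ).
λ = (1 − 0.5) × 0.046 = 0.5 × 0.046 = 0.0230
Half-life = ln 2 / λ = 0.6931 / 0.0230 ≈ 30.13 years

about 30.1 years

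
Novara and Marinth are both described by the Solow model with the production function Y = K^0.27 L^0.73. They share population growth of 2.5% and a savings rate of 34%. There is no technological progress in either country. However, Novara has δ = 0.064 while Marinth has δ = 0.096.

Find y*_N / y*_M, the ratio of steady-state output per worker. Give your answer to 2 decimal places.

Steady-state y* = [s/(n + δ)]^(α/(1−α)), so the ratio is [ (s_N/(n + δ)_N) / (s_M/(n + δ)_M) ]^0.3699.
s_N/(n + δ)_N = 0.34/0.089 = 3.8202; s_M/(n + δ)_M = 0.34/0.121 = 2.8099.
Ratio = (3.8202/2.8099)^0.3699 = 1.3596^0.3699 ≈ 1.1203

y*_N / y*_M ≈ 1.12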